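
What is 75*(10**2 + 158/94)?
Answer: 358425/47 ≈ 7626.1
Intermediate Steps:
75*(10**2 + 158/94) = 75*(100 + 158*(1/94)) = 75*(100 + 79/47) = 75*(4779/47) = 358425/47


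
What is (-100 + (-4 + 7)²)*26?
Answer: -2366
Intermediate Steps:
(-100 + (-4 + 7)²)*26 = (-100 + 3²)*26 = (-100 + 9)*26 = -91*26 = -2366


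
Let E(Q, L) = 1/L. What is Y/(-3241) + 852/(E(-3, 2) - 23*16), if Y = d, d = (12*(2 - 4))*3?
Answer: -260464/113435 ≈ -2.2962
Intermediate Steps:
d = -72 (d = (12*(-2))*3 = -24*3 = -72)
Y = -72
Y/(-3241) + 852/(E(-3, 2) - 23*16) = -72/(-3241) + 852/(1/2 - 23*16) = -72*(-1/3241) + 852/(½ - 368) = 72/3241 + 852/(-735/2) = 72/3241 + 852*(-2/735) = 72/3241 - 568/245 = -260464/113435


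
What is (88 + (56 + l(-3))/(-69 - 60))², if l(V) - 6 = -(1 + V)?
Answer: 127418944/16641 ≈ 7656.9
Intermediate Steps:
l(V) = 5 - V (l(V) = 6 - (1 + V) = 6 + (-1 - V) = 5 - V)
(88 + (56 + l(-3))/(-69 - 60))² = (88 + (56 + (5 - 1*(-3)))/(-69 - 60))² = (88 + (56 + (5 + 3))/(-129))² = (88 + (56 + 8)*(-1/129))² = (88 + 64*(-1/129))² = (88 - 64/129)² = (11288/129)² = 127418944/16641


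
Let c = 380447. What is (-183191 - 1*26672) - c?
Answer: -590310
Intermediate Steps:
(-183191 - 1*26672) - c = (-183191 - 1*26672) - 1*380447 = (-183191 - 26672) - 380447 = -209863 - 380447 = -590310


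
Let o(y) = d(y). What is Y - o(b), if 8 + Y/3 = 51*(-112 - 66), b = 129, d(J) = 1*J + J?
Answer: -27516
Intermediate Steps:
d(J) = 2*J (d(J) = J + J = 2*J)
o(y) = 2*y
Y = -27258 (Y = -24 + 3*(51*(-112 - 66)) = -24 + 3*(51*(-178)) = -24 + 3*(-9078) = -24 - 27234 = -27258)
Y - o(b) = -27258 - 2*129 = -27258 - 1*258 = -27258 - 258 = -27516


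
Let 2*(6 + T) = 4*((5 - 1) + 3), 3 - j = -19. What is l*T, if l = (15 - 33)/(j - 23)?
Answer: 144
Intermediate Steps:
j = 22 (j = 3 - 1*(-19) = 3 + 19 = 22)
l = 18 (l = (15 - 33)/(22 - 23) = -18/(-1) = -18*(-1) = 18)
T = 8 (T = -6 + (4*((5 - 1) + 3))/2 = -6 + (4*(4 + 3))/2 = -6 + (4*7)/2 = -6 + (½)*28 = -6 + 14 = 8)
l*T = 18*8 = 144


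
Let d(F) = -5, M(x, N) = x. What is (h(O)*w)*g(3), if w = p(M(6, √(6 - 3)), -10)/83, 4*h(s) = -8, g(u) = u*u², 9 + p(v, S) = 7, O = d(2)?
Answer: 108/83 ≈ 1.3012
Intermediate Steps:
O = -5
p(v, S) = -2 (p(v, S) = -9 + 7 = -2)
g(u) = u³
h(s) = -2 (h(s) = (¼)*(-8) = -2)
w = -2/83 ≈ -0.024096
(h(O)*w)*g(3) = -2*(-2/83)*3³ = (4/83)*27 = 108/83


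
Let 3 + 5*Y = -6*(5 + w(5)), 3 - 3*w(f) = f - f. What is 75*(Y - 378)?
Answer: -28935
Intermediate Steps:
w(f) = 1 (w(f) = 1 - (f - f)/3 = 1 - ⅓*0 = 1 + 0 = 1)
Y = -39/5 (Y = -⅗ + (-6*(5 + 1))/5 = -⅗ + (-6*6)/5 = -⅗ + (⅕)*(-36) = -⅗ - 36/5 = -39/5 ≈ -7.8000)
75*(Y - 378) = 75*(-39/5 - 378) = 75*(-1929/5) = -28935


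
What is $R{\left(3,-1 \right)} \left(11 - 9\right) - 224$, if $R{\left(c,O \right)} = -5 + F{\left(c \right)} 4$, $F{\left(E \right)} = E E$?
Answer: $-162$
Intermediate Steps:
$F{\left(E \right)} = E^{2}$
$R{\left(c,O \right)} = -5 + 4 c^{2}$ ($R{\left(c,O \right)} = -5 + c^{2} \cdot 4 = -5 + 4 c^{2}$)
$R{\left(3,-1 \right)} \left(11 - 9\right) - 224 = \left(-5 + 4 \cdot 3^{2}\right) \left(11 - 9\right) - 224 = \left(-5 + 4 \cdot 9\right) 2 - 224 = \left(-5 + 36\right) 2 - 224 = 31 \cdot 2 - 224 = 62 - 224 = -162$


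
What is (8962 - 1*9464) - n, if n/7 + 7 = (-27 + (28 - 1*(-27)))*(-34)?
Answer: 6211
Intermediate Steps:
n = -6713 (n = -49 + 7*((-27 + (28 - 1*(-27)))*(-34)) = -49 + 7*((-27 + (28 + 27))*(-34)) = -49 + 7*((-27 + 55)*(-34)) = -49 + 7*(28*(-34)) = -49 + 7*(-952) = -49 - 6664 = -6713)
(8962 - 1*9464) - n = (8962 - 1*9464) - 1*(-6713) = (8962 - 9464) + 6713 = -502 + 6713 = 6211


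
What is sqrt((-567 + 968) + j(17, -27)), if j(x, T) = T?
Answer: sqrt(374) ≈ 19.339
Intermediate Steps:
sqrt((-567 + 968) + j(17, -27)) = sqrt((-567 + 968) - 27) = sqrt(401 - 27) = sqrt(374)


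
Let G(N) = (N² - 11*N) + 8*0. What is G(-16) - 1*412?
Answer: 20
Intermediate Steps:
G(N) = N² - 11*N (G(N) = (N² - 11*N) + 0 = N² - 11*N)
G(-16) - 1*412 = -16*(-11 - 16) - 1*412 = -16*(-27) - 412 = 432 - 412 = 20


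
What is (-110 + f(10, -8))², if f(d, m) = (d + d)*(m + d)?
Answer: 4900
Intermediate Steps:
f(d, m) = 2*d*(d + m) (f(d, m) = (2*d)*(d + m) = 2*d*(d + m))
(-110 + f(10, -8))² = (-110 + 2*10*(10 - 8))² = (-110 + 2*10*2)² = (-110 + 40)² = (-70)² = 4900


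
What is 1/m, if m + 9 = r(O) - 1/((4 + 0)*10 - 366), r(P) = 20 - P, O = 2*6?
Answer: -326/325 ≈ -1.0031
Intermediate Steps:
O = 12
m = -325/326 (m = -9 + ((20 - 1*12) - 1/((4 + 0)*10 - 366)) = -9 + ((20 - 12) - 1/(4*10 - 366)) = -9 + (8 - 1/(40 - 366)) = -9 + (8 - 1/(-326)) = -9 + (8 - 1*(-1/326)) = -9 + (8 + 1/326) = -9 + 2609/326 = -325/326 ≈ -0.99693)
1/m = 1/(-325/326) = -326/325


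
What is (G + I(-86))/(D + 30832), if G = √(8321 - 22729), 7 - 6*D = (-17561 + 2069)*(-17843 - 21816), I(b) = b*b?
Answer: -44376/614212229 - 12*I*√3602/614212229 ≈ -7.2249e-5 - 1.1726e-6*I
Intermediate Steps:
I(b) = b²
D = -614397221/6 (D = 7/6 - (-17561 + 2069)*(-17843 - 21816)/6 = 7/6 - (-2582)*(-39659) = 7/6 - ⅙*614397228 = 7/6 - 102399538 = -614397221/6 ≈ -1.0240e+8)
G = 2*I*√3602 (G = √(-14408) = 2*I*√3602 ≈ 120.03*I)
(G + I(-86))/(D + 30832) = (2*I*√3602 + (-86)²)/(-614397221/6 + 30832) = (2*I*√3602 + 7396)/(-614212229/6) = (7396 + 2*I*√3602)*(-6/614212229) = -44376/614212229 - 12*I*√3602/614212229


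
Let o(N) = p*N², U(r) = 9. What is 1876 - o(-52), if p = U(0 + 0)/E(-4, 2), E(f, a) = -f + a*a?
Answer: -1166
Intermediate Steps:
E(f, a) = a² - f (E(f, a) = -f + a² = a² - f)
p = 9/8 (p = 9/(2² - 1*(-4)) = 9/(4 + 4) = 9/8 ≈ 1.1250)
o(N) = 9*N²/8
1876 - o(-52) = 1876 - 9*(-52)²/8 = 1876 - 9*2704/8 = 1876 - 1*3042 = 1876 - 3042 = -1166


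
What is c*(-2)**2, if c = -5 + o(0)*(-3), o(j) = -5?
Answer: 40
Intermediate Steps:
c = 10 (c = -5 - 5*(-3) = -5 + 15 = 10)
c*(-2)**2 = 10*(-2)**2 = 10*4 = 40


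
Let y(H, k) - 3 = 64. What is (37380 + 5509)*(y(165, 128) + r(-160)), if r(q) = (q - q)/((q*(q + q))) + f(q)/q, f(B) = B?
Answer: 2916452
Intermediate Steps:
y(H, k) = 67 (y(H, k) = 3 + 64 = 67)
r(q) = 1 (r(q) = (q - q)/((q*(q + q))) + q/q = 0/((q*(2*q))) + 1 = 0/((2*q²)) + 1 = 0*(1/(2*q²)) + 1 = 0 + 1 = 1)
(37380 + 5509)*(y(165, 128) + r(-160)) = (37380 + 5509)*(67 + 1) = 42889*68 = 2916452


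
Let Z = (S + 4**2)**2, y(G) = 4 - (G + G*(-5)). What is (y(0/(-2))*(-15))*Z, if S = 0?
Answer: -15360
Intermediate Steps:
y(G) = 4 + 4*G (y(G) = 4 - (G - 5*G) = 4 - (-4)*G = 4 + 4*G)
Z = 256 (Z = (0 + 4**2)**2 = (0 + 16)**2 = 16**2 = 256)
(y(0/(-2))*(-15))*Z = ((4 + 4*(0/(-2)))*(-15))*256 = ((4 + 4*(0*(-1/2)))*(-15))*256 = ((4 + 4*0)*(-15))*256 = ((4 + 0)*(-15))*256 = (4*(-15))*256 = -60*256 = -15360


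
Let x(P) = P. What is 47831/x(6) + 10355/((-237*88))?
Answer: 166250201/20856 ≈ 7971.3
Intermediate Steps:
47831/x(6) + 10355/((-237*88)) = 47831/6 + 10355/((-237*88)) = 47831*(⅙) + 10355/(-20856) = 47831/6 + 10355*(-1/20856) = 47831/6 - 10355/20856 = 166250201/20856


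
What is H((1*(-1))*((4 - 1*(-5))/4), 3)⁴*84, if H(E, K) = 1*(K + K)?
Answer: 108864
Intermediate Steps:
H(E, K) = 2*K (H(E, K) = 1*(2*K) = 2*K)
H((1*(-1))*((4 - 1*(-5))/4), 3)⁴*84 = (2*3)⁴*84 = 6⁴*84 = 1296*84 = 108864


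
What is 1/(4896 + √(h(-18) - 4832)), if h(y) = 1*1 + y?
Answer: 4896/23975665 - I*√4849/23975665 ≈ 0.00020421 - 2.9044e-6*I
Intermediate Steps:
h(y) = 1 + y
1/(4896 + √(h(-18) - 4832)) = 1/(4896 + √((1 - 18) - 4832)) = 1/(4896 + √(-17 - 4832)) = 1/(4896 + √(-4849)) = 1/(4896 + I*√4849)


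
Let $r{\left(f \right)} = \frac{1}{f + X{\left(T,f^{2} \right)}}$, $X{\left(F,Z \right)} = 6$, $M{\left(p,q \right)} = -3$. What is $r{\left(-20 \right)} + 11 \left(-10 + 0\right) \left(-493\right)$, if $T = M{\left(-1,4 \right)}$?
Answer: $\frac{759219}{14} \approx 54230.0$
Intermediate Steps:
$T = -3$
$r{\left(f \right)} = \frac{1}{6 + f}$ ($r{\left(f \right)} = \frac{1}{f + 6} = \frac{1}{6 + f}$)
$r{\left(-20 \right)} + 11 \left(-10 + 0\right) \left(-493\right) = \frac{1}{6 - 20} + 11 \left(-10 + 0\right) \left(-493\right) = \frac{1}{-14} + 11 \left(-10\right) \left(-493\right) = - \frac{1}{14} - -54230 = - \frac{1}{14} + 54230 = \frac{759219}{14}$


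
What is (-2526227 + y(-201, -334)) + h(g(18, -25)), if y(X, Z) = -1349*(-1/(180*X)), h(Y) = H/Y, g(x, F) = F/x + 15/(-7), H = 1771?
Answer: -8136116269057/3220020 ≈ -2.5267e+6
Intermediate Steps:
g(x, F) = -15/7 + F/x (g(x, F) = F/x + 15*(-⅐) = F/x - 15/7 = -15/7 + F/x)
h(Y) = 1771/Y
y(X, Z) = 1349/(180*X) (y(X, Z) = -1349*(-1/(180*X)) = -(-1349)/(180*X) = 1349/(180*X))
(-2526227 + y(-201, -334)) + h(g(18, -25)) = (-2526227 + (1349/180)/(-201)) + 1771/(-15/7 - 25/18) = (-2526227 + (1349/180)*(-1/201)) + 1771/(-15/7 - 25*1/18) = (-2526227 - 1349/36180) + 1771/(-15/7 - 25/18) = -91398894209/36180 + 1771/(-445/126) = -91398894209/36180 + 1771*(-126/445) = -91398894209/36180 - 223146/445 = -8136116269057/3220020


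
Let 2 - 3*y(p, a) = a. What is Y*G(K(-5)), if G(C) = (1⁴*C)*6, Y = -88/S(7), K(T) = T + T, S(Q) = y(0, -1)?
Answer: 5280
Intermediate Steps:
y(p, a) = ⅔ - a/3
S(Q) = 1 (S(Q) = ⅔ - ⅓*(-1) = ⅔ + ⅓ = 1)
K(T) = 2*T
Y = -88 (Y = -88/1 = -88*1 = -88)
G(C) = 6*C (G(C) = (1*C)*6 = C*6 = 6*C)
Y*G(K(-5)) = -528*2*(-5) = -528*(-10) = -88*(-60) = 5280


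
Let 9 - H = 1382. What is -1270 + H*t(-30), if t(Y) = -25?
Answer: 33055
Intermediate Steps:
H = -1373 (H = 9 - 1*1382 = 9 - 1382 = -1373)
-1270 + H*t(-30) = -1270 - 1373*(-25) = -1270 + 34325 = 33055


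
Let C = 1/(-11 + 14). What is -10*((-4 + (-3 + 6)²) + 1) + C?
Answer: -179/3 ≈ -59.667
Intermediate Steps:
C = ⅓ (C = 1/3 = ⅓ ≈ 0.33333)
-10*((-4 + (-3 + 6)²) + 1) + C = -10*((-4 + (-3 + 6)²) + 1) + ⅓ = -10*((-4 + 3²) + 1) + ⅓ = -10*((-4 + 9) + 1) + ⅓ = -10*(5 + 1) + ⅓ = -10*6 + ⅓ = -60 + ⅓ = -179/3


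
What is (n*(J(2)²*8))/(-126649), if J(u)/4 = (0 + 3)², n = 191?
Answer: -1980288/126649 ≈ -15.636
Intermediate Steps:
J(u) = 36 (J(u) = 4*(0 + 3)² = 4*3² = 4*9 = 36)
(n*(J(2)²*8))/(-126649) = (191*(36²*8))/(-126649) = (191*(1296*8))*(-1/126649) = (191*10368)*(-1/126649) = 1980288*(-1/126649) = -1980288/126649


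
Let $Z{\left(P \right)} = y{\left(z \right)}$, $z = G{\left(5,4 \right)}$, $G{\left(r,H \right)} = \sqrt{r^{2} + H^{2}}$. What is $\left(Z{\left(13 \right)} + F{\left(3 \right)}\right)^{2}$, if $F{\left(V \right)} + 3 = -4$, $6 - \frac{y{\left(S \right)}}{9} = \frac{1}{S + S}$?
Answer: $\frac{362357}{164} - \frac{423 \sqrt{41}}{41} \approx 2143.4$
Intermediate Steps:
$G{\left(r,H \right)} = \sqrt{H^{2} + r^{2}}$
$z = \sqrt{41}$ ($z = \sqrt{4^{2} + 5^{2}} = \sqrt{16 + 25} = \sqrt{41} \approx 6.4031$)
$y{\left(S \right)} = 54 - \frac{9}{2 S}$ ($y{\left(S \right)} = 54 - \frac{9}{S + S} = 54 - \frac{9}{2 S}$)
$F{\left(V \right)} = -7$ ($F{\left(V \right)} = -3 - 4 = -7$)
$Z{\left(P \right)} = 54 - \frac{9 \sqrt{41}}{82}$ ($Z{\left(P \right)} = 54 - \frac{9}{2 \sqrt{41}} = 54 - \frac{9 \frac{\sqrt{41}}{41}}{2} = 54 - \frac{9 \sqrt{41}}{82}$)
$\left(Z{\left(13 \right)} + F{\left(3 \right)}\right)^{2} = \left(\left(54 - \frac{9 \sqrt{41}}{82}\right) - 7\right)^{2} = \left(47 - \frac{9 \sqrt{41}}{82}\right)^{2}$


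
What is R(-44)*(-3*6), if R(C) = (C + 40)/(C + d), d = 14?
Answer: -12/5 ≈ -2.4000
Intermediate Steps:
R(C) = (40 + C)/(14 + C) (R(C) = (C + 40)/(C + 14) = (40 + C)/(14 + C))
R(-44)*(-3*6) = ((40 - 44)/(14 - 44))*(-3*6) = (-4/(-30))*(-18) = -1/30*(-4)*(-18) = (2/15)*(-18) = -12/5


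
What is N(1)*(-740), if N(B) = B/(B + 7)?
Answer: -185/2 ≈ -92.500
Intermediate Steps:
N(B) = B/(7 + B)
N(1)*(-740) = (1/(7 + 1))*(-740) = (1/8)*(-740) = -185/2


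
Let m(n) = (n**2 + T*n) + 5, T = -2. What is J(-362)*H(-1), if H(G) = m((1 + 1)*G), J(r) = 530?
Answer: 6890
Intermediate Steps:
m(n) = 5 + n**2 - 2*n (m(n) = (n**2 - 2*n) + 5 = 5 + n**2 - 2*n)
H(G) = 5 - 4*G + 4*G**2 (H(G) = 5 + ((1 + 1)*G)**2 - 2*(1 + 1)*G = 5 + (2*G)**2 - 4*G = 5 + 4*G**2 - 4*G = 5 - 4*G + 4*G**2)
J(-362)*H(-1) = 530*(5 - 4*(-1) + 4*(-1)**2) = 530*(5 + 4 + 4*1) = 530*(5 + 4 + 4) = 530*13 = 6890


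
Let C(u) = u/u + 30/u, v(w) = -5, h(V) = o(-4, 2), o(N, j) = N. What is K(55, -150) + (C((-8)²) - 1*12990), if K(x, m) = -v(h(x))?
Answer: -415473/32 ≈ -12984.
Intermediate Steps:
h(V) = -4
C(u) = 1 + 30/u
K(x, m) = 5 (K(x, m) = -1*(-5) = 5)
K(55, -150) + (C((-8)²) - 1*12990) = 5 + ((30 + (-8)²)/((-8)²) - 1*12990) = 5 + ((30 + 64)/64 - 12990) = 5 + ((1/64)*94 - 12990) = 5 + (47/32 - 12990) = 5 - 415633/32 = -415473/32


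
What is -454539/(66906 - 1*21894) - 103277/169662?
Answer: -13627783357/1272804324 ≈ -10.707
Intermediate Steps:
-454539/(66906 - 1*21894) - 103277/169662 = -454539/(66906 - 21894) - 103277*1/169662 = -454539/45012 - 103277/169662 = -454539*1/45012 - 103277/169662 = -151513/15004 - 103277/169662 = -13627783357/1272804324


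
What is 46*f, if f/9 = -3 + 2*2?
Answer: 414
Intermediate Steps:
f = 9 (f = 9*(-3 + 2*2) = 9*(-3 + 4) = 9*1 = 9)
46*f = 46*9 = 414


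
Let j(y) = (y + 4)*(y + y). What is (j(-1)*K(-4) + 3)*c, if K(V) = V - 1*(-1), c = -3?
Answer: -63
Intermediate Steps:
j(y) = 2*y*(4 + y) (j(y) = (4 + y)*(2*y) = 2*y*(4 + y))
K(V) = 1 + V (K(V) = V + 1 = 1 + V)
(j(-1)*K(-4) + 3)*c = ((2*(-1)*(4 - 1))*(1 - 4) + 3)*(-3) = ((2*(-1)*3)*(-3) + 3)*(-3) = (-6*(-3) + 3)*(-3) = (18 + 3)*(-3) = 21*(-3) = -63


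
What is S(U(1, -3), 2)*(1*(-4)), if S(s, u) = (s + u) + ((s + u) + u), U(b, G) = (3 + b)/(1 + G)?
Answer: -8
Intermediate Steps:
U(b, G) = (3 + b)/(1 + G)
S(s, u) = 2*s + 3*u (S(s, u) = (s + u) + (s + 2*u) = 2*s + 3*u)
S(U(1, -3), 2)*(1*(-4)) = (2*((3 + 1)/(1 - 3)) + 3*2)*(1*(-4)) = (2*(4/(-2)) + 6)*(-4) = (2*(-1/2*4) + 6)*(-4) = (2*(-2) + 6)*(-4) = (-4 + 6)*(-4) = 2*(-4) = -8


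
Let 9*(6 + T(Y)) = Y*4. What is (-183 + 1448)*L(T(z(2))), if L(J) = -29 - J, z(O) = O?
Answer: -271975/9 ≈ -30219.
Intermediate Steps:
T(Y) = -6 + 4*Y/9 (T(Y) = -6 + (Y*4)/9 = -6 + (4*Y)/9 = -6 + 4*Y/9)
(-183 + 1448)*L(T(z(2))) = (-183 + 1448)*(-29 - (-6 + (4/9)*2)) = 1265*(-29 - (-6 + 8/9)) = 1265*(-29 - 1*(-46/9)) = 1265*(-29 + 46/9) = 1265*(-215/9) = -271975/9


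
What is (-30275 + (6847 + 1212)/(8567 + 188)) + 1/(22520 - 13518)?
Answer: -2385976184377/78812510 ≈ -30274.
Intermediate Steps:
(-30275 + (6847 + 1212)/(8567 + 188)) + 1/(22520 - 13518) = (-30275 + 8059/8755) + 1/9002 = -265049566/8755 + 1/9002 = -2385976184377/78812510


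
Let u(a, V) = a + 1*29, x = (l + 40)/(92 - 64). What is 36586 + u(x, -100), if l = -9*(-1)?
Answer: 146467/4 ≈ 36617.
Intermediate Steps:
l = 9
x = 7/4 (x = (9 + 40)/(92 - 64) = 49/28 = 49*(1/28) = 7/4 ≈ 1.7500)
u(a, V) = 29 + a (u(a, V) = a + 29 = 29 + a)
36586 + u(x, -100) = 36586 + (29 + 7/4) = 36586 + 123/4 = 146467/4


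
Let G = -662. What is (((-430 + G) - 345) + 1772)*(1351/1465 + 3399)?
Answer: 333719362/293 ≈ 1.1390e+6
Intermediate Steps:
(((-430 + G) - 345) + 1772)*(1351/1465 + 3399) = (((-430 - 662) - 345) + 1772)*(1351/1465 + 3399) = ((-1092 - 345) + 1772)*(1351*(1/1465) + 3399) = (-1437 + 1772)*(1351/1465 + 3399) = 335*(4980886/1465) = 333719362/293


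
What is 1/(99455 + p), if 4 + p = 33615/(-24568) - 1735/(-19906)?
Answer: 79624/7918584419 ≈ 1.0055e-5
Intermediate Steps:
p = -420501/79624 (p = -4 + (33615/(-24568) - 1735/(-19906)) = -4 + (33615*(-1/24568) - 1735*(-1/19906)) = -4 + (-405/296 + 1735/19906) = -4 - 102005/79624 = -420501/79624 ≈ -5.2811)
1/(99455 + p) = 1/(99455 - 420501/79624) = 1/(7918584419/79624) = 79624/7918584419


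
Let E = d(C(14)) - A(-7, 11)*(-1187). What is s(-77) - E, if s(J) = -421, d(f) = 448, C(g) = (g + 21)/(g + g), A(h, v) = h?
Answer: 7440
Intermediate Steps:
C(g) = (21 + g)/(2*g) (C(g) = (21 + g)/((2*g)) = (21 + g)*(1/(2*g)) = (21 + g)/(2*g))
E = -7861 (E = 448 - (-7)*(-1187) = 448 - 1*8309 = 448 - 8309 = -7861)
s(-77) - E = -421 - 1*(-7861) = -421 + 7861 = 7440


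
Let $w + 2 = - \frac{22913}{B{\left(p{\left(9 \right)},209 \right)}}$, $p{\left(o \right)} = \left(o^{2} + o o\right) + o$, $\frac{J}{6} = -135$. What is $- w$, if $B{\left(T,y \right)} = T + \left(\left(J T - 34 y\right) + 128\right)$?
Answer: $\frac{267721}{145317} \approx 1.8423$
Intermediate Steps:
$J = -810$ ($J = 6 \left(-135\right) = -810$)
$p{\left(o \right)} = o + 2 o^{2}$ ($p{\left(o \right)} = \left(o^{2} + o^{2}\right) + o = 2 o^{2} + o = o + 2 o^{2}$)
$B{\left(T,y \right)} = 128 - 809 T - 34 y$ ($B{\left(T,y \right)} = T - \left(-128 + 34 y + 810 T\right) = 128 - 809 T - 34 y$)
$w = - \frac{267721}{145317}$ ($w = -2 - \frac{22913}{128 - 809 \cdot 9 \left(1 + 2 \cdot 9\right) - 7106} = -2 - \frac{22913}{128 - 809 \cdot 9 \left(1 + 18\right) - 7106} = -2 - \frac{22913}{128 - 809 \cdot 9 \cdot 19 - 7106} = -2 - \frac{22913}{128 - 138339 - 7106} = -2 - \frac{22913}{-145317} = -2 - - \frac{22913}{145317} = -2 + \frac{22913}{145317} = - \frac{267721}{145317} \approx -1.8423$)
$- w = \left(-1\right) \left(- \frac{267721}{145317}\right) = \frac{267721}{145317}$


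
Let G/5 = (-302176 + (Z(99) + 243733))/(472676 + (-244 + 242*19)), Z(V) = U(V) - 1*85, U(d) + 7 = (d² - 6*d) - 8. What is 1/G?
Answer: -47703/24668 ≈ -1.9338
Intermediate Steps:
U(d) = -15 + d² - 6*d (U(d) = -7 + ((d² - 6*d) - 8) = -7 + (-8 + d² - 6*d) = -15 + d² - 6*d)
Z(V) = -100 + V² - 6*V (Z(V) = (-15 + V² - 6*V) - 1*85 = (-15 + V² - 6*V) - 85 = -100 + V² - 6*V)
G = -24668/47703 (G = 5*((-302176 + ((-100 + 99² - 6*99) + 243733))/(472676 + (-244 + 242*19))) = 5*((-302176 + ((-100 + 9801 - 594) + 243733))/(472676 + (-244 + 4598))) = 5*((-302176 + (9107 + 243733))/(472676 + 4354)) = 5*((-302176 + 252840)/477030) = 5*(-49336*1/477030) = 5*(-24668/238515) = -24668/47703 ≈ -0.51712)
1/G = 1/(-24668/47703) = -47703/24668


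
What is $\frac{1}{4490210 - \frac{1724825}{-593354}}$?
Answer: $\frac{593354}{2664285789165} \approx 2.2271 \cdot 10^{-7}$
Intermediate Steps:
$\frac{1}{4490210 - \frac{1724825}{-593354}} = \frac{1}{4490210 - - \frac{1724825}{593354}} = \frac{1}{4490210 + \frac{1724825}{593354}} = \frac{1}{\frac{2664285789165}{593354}} = \frac{593354}{2664285789165}$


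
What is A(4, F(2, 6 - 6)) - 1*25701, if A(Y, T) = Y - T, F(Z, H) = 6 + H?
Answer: -25703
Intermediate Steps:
A(4, F(2, 6 - 6)) - 1*25701 = (4 - (6 + (6 - 6))) - 1*25701 = (4 - (6 + 0)) - 25701 = (4 - 1*6) - 25701 = (4 - 6) - 25701 = -2 - 25701 = -25703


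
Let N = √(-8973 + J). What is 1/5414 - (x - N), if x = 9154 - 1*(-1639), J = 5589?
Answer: -58433301/5414 + 6*I*√94 ≈ -10793.0 + 58.172*I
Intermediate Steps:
N = 6*I*√94 (N = √(-8973 + 5589) = √(-3384) = 6*I*√94 ≈ 58.172*I)
x = 10793 (x = 9154 + 1639 = 10793)
1/5414 - (x - N) = 1/5414 - (10793 - 6*I*√94) = 1/5414 + (-10793 + 6*I*√94) = -58433301/5414 + 6*I*√94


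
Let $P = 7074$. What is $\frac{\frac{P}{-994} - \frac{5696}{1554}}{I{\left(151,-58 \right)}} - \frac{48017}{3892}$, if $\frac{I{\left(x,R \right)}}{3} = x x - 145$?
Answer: $- \frac{6430228912469}{521193101184} \approx -12.338$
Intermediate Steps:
$I{\left(x,R \right)} = -435 + 3 x^{2}$ ($I{\left(x,R \right)} = 3 \left(x x - 145\right) = 3 \left(x^{2} - 145\right) = 3 \left(-145 + x^{2}\right) = -435 + 3 x^{2}$)
$\frac{\frac{P}{-994} - \frac{5696}{1554}}{I{\left(151,-58 \right)}} - \frac{48017}{3892} = \frac{\frac{7074}{-994} - \frac{5696}{1554}}{-435 + 3 \cdot 151^{2}} - \frac{48017}{3892} = \frac{7074 \left(- \frac{1}{994}\right) - \frac{2848}{777}}{-435 + 3 \cdot 22801} - \frac{48017}{3892} = \frac{- \frac{3537}{497} - \frac{2848}{777}}{-435 + 68403} - \frac{48017}{3892} = - \frac{594815}{55167 \cdot 67968} - \frac{48017}{3892} = \left(- \frac{594815}{55167}\right) \frac{1}{67968} - \frac{48017}{3892} = - \frac{594815}{3749590656} - \frac{48017}{3892} = - \frac{6430228912469}{521193101184}$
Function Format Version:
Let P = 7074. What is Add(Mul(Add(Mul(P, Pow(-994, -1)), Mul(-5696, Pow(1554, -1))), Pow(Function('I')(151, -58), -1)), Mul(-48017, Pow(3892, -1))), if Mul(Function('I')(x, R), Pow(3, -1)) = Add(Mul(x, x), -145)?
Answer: Rational(-6430228912469, 521193101184) ≈ -12.338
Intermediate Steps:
Function('I')(x, R) = Add(-435, Mul(3, Pow(x, 2))) (Function('I')(x, R) = Mul(3, Add(Mul(x, x), -145)) = Mul(3, Add(Pow(x, 2), -145)) = Mul(3, Add(-145, Pow(x, 2))) = Add(-435, Mul(3, Pow(x, 2))))
Add(Mul(Add(Mul(P, Pow(-994, -1)), Mul(-5696, Pow(1554, -1))), Pow(Function('I')(151, -58), -1)), Mul(-48017, Pow(3892, -1))) = Add(Mul(Add(Mul(7074, Pow(-994, -1)), Mul(-5696, Pow(1554, -1))), Pow(Add(-435, Mul(3, Pow(151, 2))), -1)), Mul(-48017, Pow(3892, -1))) = Add(Mul(Add(Mul(7074, Rational(-1, 994)), Mul(-5696, Rational(1, 1554))), Pow(Add(-435, Mul(3, 22801)), -1)), Mul(-48017, Rational(1, 3892))) = Add(Mul(Add(Rational(-3537, 497), Rational(-2848, 777)), Pow(Add(-435, 68403), -1)), Rational(-48017, 3892)) = Add(Mul(Rational(-594815, 55167), Pow(67968, -1)), Rational(-48017, 3892)) = Add(Mul(Rational(-594815, 55167), Rational(1, 67968)), Rational(-48017, 3892)) = Add(Rational(-594815, 3749590656), Rational(-48017, 3892)) = Rational(-6430228912469, 521193101184)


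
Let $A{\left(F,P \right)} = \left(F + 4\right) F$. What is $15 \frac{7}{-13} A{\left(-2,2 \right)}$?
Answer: $\frac{420}{13} \approx 32.308$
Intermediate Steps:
$A{\left(F,P \right)} = F \left(4 + F\right)$ ($A{\left(F,P \right)} = \left(4 + F\right) F = F \left(4 + F\right)$)
$15 \frac{7}{-13} A{\left(-2,2 \right)} = 15 \frac{7}{-13} \left(- 2 \left(4 - 2\right)\right) = 15 \cdot 7 \left(- \frac{1}{13}\right) \left(\left(-2\right) 2\right) = 15 \left(- \frac{7}{13}\right) \left(-4\right) = \left(- \frac{105}{13}\right) \left(-4\right) = \frac{420}{13}$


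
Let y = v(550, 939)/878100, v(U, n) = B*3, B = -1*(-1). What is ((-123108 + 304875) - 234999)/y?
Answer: -15581006400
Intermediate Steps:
B = 1
v(U, n) = 3 (v(U, n) = 1*3 = 3)
y = 1/292700 (y = 3/878100 = 3*(1/878100) = 1/292700 ≈ 3.4165e-6)
((-123108 + 304875) - 234999)/y = ((-123108 + 304875) - 234999)/(1/292700) = (181767 - 234999)*292700 = -53232*292700 = -15581006400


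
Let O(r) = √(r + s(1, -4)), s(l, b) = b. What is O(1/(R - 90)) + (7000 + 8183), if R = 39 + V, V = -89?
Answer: 15183 + I*√19635/70 ≈ 15183.0 + 2.0018*I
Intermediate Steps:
R = -50 (R = 39 - 89 = -50)
O(r) = √(-4 + r) (O(r) = √(r - 4) = √(-4 + r))
O(1/(R - 90)) + (7000 + 8183) = √(-4 + 1/(-50 - 90)) + (7000 + 8183) = √(-4 + 1/(-140)) + 15183 = √(-4 - 1/140) + 15183 = √(-561/140) + 15183 = I*√19635/70 + 15183 = 15183 + I*√19635/70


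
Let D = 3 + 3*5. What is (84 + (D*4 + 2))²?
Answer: 24964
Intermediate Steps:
D = 18 (D = 3 + 15 = 18)
(84 + (D*4 + 2))² = (84 + (18*4 + 2))² = (84 + (72 + 2))² = (84 + 74)² = 158² = 24964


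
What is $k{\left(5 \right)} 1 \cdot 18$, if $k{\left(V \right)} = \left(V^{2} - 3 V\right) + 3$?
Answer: $234$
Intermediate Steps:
$k{\left(V \right)} = 3 + V^{2} - 3 V$
$k{\left(5 \right)} 1 \cdot 18 = \left(3 + 5^{2} - 15\right) 1 \cdot 18 = \left(3 + 25 - 15\right) 1 \cdot 18 = 13 \cdot 1 \cdot 18 = 13 \cdot 18 = 234$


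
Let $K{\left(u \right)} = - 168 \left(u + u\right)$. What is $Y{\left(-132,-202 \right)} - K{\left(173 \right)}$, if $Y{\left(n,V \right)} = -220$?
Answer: $57908$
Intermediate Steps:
$K{\left(u \right)} = - 336 u$ ($K{\left(u \right)} = - 168 \cdot 2 u = - 336 u$)
$Y{\left(-132,-202 \right)} - K{\left(173 \right)} = -220 - \left(-336\right) 173 = -220 - -58128 = -220 + 58128 = 57908$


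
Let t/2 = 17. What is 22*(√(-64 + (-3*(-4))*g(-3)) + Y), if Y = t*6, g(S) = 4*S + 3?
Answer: 4488 + 44*I*√43 ≈ 4488.0 + 288.53*I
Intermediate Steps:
t = 34 (t = 2*17 = 34)
g(S) = 3 + 4*S
Y = 204 (Y = 34*6 = 204)
22*(√(-64 + (-3*(-4))*g(-3)) + Y) = 22*(√(-64 + (-3*(-4))*(3 + 4*(-3))) + 204) = 22*(√(-64 + 12*(3 - 12)) + 204) = 22*(√(-64 + 12*(-9)) + 204) = 22*(√(-64 - 108) + 204) = 22*(√(-172) + 204) = 22*(2*I*√43 + 204) = 22*(204 + 2*I*√43) = 4488 + 44*I*√43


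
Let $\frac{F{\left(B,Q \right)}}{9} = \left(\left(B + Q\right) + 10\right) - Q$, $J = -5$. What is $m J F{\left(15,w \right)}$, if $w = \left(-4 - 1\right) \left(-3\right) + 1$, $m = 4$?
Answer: $-4500$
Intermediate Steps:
$w = 16$ ($w = \left(-5\right) \left(-3\right) + 1 = 15 + 1 = 16$)
$F{\left(B,Q \right)} = 90 + 9 B$ ($F{\left(B,Q \right)} = 9 \left(\left(\left(B + Q\right) + 10\right) - Q\right) = 9 \left(\left(10 + B + Q\right) - Q\right) = 9 \left(10 + B\right) = 90 + 9 B$)
$m J F{\left(15,w \right)} = 4 \left(-5\right) \left(90 + 9 \cdot 15\right) = - 20 \left(90 + 135\right) = \left(-20\right) 225 = -4500$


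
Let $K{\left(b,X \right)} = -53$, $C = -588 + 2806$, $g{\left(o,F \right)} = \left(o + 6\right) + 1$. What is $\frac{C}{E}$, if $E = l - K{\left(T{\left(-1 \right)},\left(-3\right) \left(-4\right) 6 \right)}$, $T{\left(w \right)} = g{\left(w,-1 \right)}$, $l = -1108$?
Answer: $- \frac{2218}{1055} \approx -2.1024$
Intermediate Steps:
$g{\left(o,F \right)} = 7 + o$ ($g{\left(o,F \right)} = \left(6 + o\right) + 1 = 7 + o$)
$C = 2218$
$T{\left(w \right)} = 7 + w$
$E = -1055$ ($E = -1108 - -53 = -1108 + 53 = -1055$)
$\frac{C}{E} = \frac{2218}{-1055} = 2218 \left(- \frac{1}{1055}\right) = - \frac{2218}{1055}$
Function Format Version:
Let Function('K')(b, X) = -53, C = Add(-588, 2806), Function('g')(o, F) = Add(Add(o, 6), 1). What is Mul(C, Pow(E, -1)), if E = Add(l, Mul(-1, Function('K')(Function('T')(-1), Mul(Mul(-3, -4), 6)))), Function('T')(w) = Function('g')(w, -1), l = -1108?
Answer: Rational(-2218, 1055) ≈ -2.1024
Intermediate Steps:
Function('g')(o, F) = Add(7, o) (Function('g')(o, F) = Add(Add(6, o), 1) = Add(7, o))
C = 2218
Function('T')(w) = Add(7, w)
E = -1055 (E = Add(-1108, Mul(-1, -53)) = Add(-1108, 53) = -1055)
Mul(C, Pow(E, -1)) = Mul(2218, Pow(-1055, -1)) = Mul(2218, Rational(-1, 1055)) = Rational(-2218, 1055)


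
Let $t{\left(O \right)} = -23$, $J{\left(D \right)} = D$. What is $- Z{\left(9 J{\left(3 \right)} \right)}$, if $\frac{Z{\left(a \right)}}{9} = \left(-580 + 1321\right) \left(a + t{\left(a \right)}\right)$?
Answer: $-26676$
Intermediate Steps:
$Z{\left(a \right)} = -153387 + 6669 a$ ($Z{\left(a \right)} = 9 \left(-580 + 1321\right) \left(a - 23\right) = 9 \cdot 741 \left(-23 + a\right) = 9 \left(-17043 + 741 a\right) = -153387 + 6669 a$)
$- Z{\left(9 J{\left(3 \right)} \right)} = - (-153387 + 6669 \cdot 9 \cdot 3) = - (-153387 + 6669 \cdot 27) = - (-153387 + 180063) = \left(-1\right) 26676 = -26676$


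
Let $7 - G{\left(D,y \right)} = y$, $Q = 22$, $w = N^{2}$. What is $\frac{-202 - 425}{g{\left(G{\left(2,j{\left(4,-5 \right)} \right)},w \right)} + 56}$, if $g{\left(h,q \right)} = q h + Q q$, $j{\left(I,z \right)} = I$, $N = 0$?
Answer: $- \frac{627}{56} \approx -11.196$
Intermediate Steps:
$w = 0$ ($w = 0^{2} = 0$)
$G{\left(D,y \right)} = 7 - y$
$g{\left(h,q \right)} = 22 q + h q$ ($g{\left(h,q \right)} = q h + 22 q = h q + 22 q = 22 q + h q$)
$\frac{-202 - 425}{g{\left(G{\left(2,j{\left(4,-5 \right)} \right)},w \right)} + 56} = \frac{-202 - 425}{0 \left(22 + \left(7 - 4\right)\right) + 56} = - \frac{627}{0 \left(22 + \left(7 - 4\right)\right) + 56} = - \frac{627}{0 \left(22 + 3\right) + 56} = - \frac{627}{0 \cdot 25 + 56} = - \frac{627}{0 + 56} = - \frac{627}{56}$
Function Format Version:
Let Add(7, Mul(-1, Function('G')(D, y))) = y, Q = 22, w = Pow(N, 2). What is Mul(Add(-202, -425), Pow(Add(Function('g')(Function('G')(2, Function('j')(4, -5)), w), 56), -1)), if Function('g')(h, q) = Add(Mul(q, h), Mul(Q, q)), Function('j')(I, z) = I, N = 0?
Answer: Rational(-627, 56) ≈ -11.196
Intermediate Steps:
w = 0 (w = Pow(0, 2) = 0)
Function('G')(D, y) = Add(7, Mul(-1, y))
Function('g')(h, q) = Add(Mul(22, q), Mul(h, q)) (Function('g')(h, q) = Add(Mul(q, h), Mul(22, q)) = Add(Mul(h, q), Mul(22, q)) = Add(Mul(22, q), Mul(h, q)))
Mul(Add(-202, -425), Pow(Add(Function('g')(Function('G')(2, Function('j')(4, -5)), w), 56), -1)) = Mul(Add(-202, -425), Pow(Add(Mul(0, Add(22, Add(7, Mul(-1, 4)))), 56), -1)) = Mul(-627, Pow(Add(Mul(0, Add(22, Add(7, -4))), 56), -1)) = Mul(-627, Pow(Add(Mul(0, Add(22, 3)), 56), -1)) = Mul(-627, Pow(Add(Mul(0, 25), 56), -1)) = Mul(-627, Pow(Add(0, 56), -1)) = Mul(-627, Pow(56, -1)) = Mul(-627, Rational(1, 56)) = Rational(-627, 56)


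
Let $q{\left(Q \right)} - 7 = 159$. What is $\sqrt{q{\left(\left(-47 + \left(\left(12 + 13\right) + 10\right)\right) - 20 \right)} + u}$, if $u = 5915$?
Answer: $\sqrt{6081} \approx 77.981$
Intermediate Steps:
$q{\left(Q \right)} = 166$ ($q{\left(Q \right)} = 7 + 159 = 166$)
$\sqrt{q{\left(\left(-47 + \left(\left(12 + 13\right) + 10\right)\right) - 20 \right)} + u} = \sqrt{166 + 5915} = \sqrt{6081}$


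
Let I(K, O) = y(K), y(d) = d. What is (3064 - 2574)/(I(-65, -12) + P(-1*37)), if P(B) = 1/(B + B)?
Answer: -36260/4811 ≈ -7.5369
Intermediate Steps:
I(K, O) = K
P(B) = 1/(2*B)
(3064 - 2574)/(I(-65, -12) + P(-1*37)) = (3064 - 2574)/(-65 + 1/(2*((-1*37)))) = 490/(-65 + (1/2)/(-37)) = 490/(-65 + (1/2)*(-1/37)) = 490/(-65 - 1/74) = 490/(-4811/74) = 490*(-74/4811) = -36260/4811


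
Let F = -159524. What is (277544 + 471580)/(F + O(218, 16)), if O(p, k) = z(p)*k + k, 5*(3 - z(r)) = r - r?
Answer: -187281/39865 ≈ -4.6979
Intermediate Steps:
z(r) = 3 (z(r) = 3 - (r - r)/5 = 3 - 1/5*0 = 3 + 0 = 3)
O(p, k) = 4*k (O(p, k) = 3*k + k = 4*k)
(277544 + 471580)/(F + O(218, 16)) = (277544 + 471580)/(-159524 + 4*16) = 749124/(-159524 + 64) = 749124/(-159460) = 749124*(-1/159460) = -187281/39865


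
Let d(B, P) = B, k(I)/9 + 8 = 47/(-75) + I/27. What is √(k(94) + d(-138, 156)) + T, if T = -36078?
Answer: -36078 + I*√41469/15 ≈ -36078.0 + 13.576*I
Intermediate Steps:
k(I) = -1941/25 + I/3 (k(I) = -72 + 9*(47/(-75) + I/27) = -72 + 9*(47*(-1/75) + I*(1/27)) = -72 + 9*(-47/75 + I/27) = -72 + (-141/25 + I/3) = -1941/25 + I/3)
√(k(94) + d(-138, 156)) + T = √((-1941/25 + (⅓)*94) - 138) - 36078 = √((-1941/25 + 94/3) - 138) - 36078 = √(-3473/75 - 138) - 36078 = √(-13823/75) - 36078 = I*√41469/15 - 36078 = -36078 + I*√41469/15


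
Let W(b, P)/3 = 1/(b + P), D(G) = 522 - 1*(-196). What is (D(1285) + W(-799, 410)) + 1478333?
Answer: 575350836/389 ≈ 1.4791e+6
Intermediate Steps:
D(G) = 718 (D(G) = 522 + 196 = 718)
W(b, P) = 3/(P + b) (W(b, P) = 3/(b + P) = 3/(P + b))
(D(1285) + W(-799, 410)) + 1478333 = (718 + 3/(410 - 799)) + 1478333 = (718 + 3/(-389)) + 1478333 = (718 + 3*(-1/389)) + 1478333 = (718 - 3/389) + 1478333 = 279299/389 + 1478333 = 575350836/389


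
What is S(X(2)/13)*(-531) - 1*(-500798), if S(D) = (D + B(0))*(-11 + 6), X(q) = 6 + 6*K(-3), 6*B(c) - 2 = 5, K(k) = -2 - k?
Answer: 13165003/26 ≈ 5.0635e+5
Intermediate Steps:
B(c) = 7/6 (B(c) = ⅓ + (⅙)*5 = ⅓ + ⅚ = 7/6)
X(q) = 12 (X(q) = 6 + 6*(-2 - 1*(-3)) = 6 + 6*(-2 + 3) = 6 + 6*1 = 6 + 6 = 12)
S(D) = -35/6 - 5*D (S(D) = (D + 7/6)*(-11 + 6) = (7/6 + D)*(-5) = -35/6 - 5*D)
S(X(2)/13)*(-531) - 1*(-500798) = (-35/6 - 60/13)*(-531) - 1*(-500798) = (-35/6 - 60/13)*(-531) + 500798 = -815/78*(-531) + 500798 = 144255/26 + 500798 = 13165003/26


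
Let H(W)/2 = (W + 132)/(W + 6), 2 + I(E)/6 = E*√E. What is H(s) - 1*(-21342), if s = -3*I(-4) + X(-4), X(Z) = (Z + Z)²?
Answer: 170609270/7993 - 9072*I/7993 ≈ 21345.0 - 1.135*I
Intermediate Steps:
I(E) = -12 + 6*E^(3/2) (I(E) = -12 + 6*(E*√E) = -12 + 6*E^(3/2))
X(Z) = 4*Z² (X(Z) = (2*Z)² = 4*Z²)
s = 100 + 144*I (s = -3*(-12 + 6*(-4)^(3/2)) + 4*(-4)² = -3*(-12 + 6*(-8*I)) + 4*16 = -3*(-12 - 48*I) + 64 = (36 + 144*I) + 64 = 100 + 144*I ≈ 100.0 + 144.0*I)
H(W) = 2*(132 + W)/(6 + W) (H(W) = 2*((W + 132)/(W + 6)) = 2*((132 + W)/(6 + W)) = 2*(132 + W)/(6 + W))
H(s) - 1*(-21342) = 2*(132 + (100 + 144*I))/(6 + (100 + 144*I)) - 1*(-21342) = 2*(232 + 144*I)/(106 + 144*I) + 21342 = 2*((106 - 144*I)/31972)*(232 + 144*I) + 21342 = (106 - 144*I)*(232 + 144*I)/15986 + 21342 = 21342 + (106 - 144*I)*(232 + 144*I)/15986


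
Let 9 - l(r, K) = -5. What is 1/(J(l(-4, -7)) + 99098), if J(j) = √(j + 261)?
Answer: 99098/9820413329 - 5*√11/9820413329 ≈ 1.0089e-5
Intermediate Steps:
l(r, K) = 14 (l(r, K) = 9 - 1*(-5) = 9 + 5 = 14)
J(j) = √(261 + j)
1/(J(l(-4, -7)) + 99098) = 1/(√(261 + 14) + 99098) = 1/(√275 + 99098) = 1/(5*√11 + 99098) = 1/(99098 + 5*√11)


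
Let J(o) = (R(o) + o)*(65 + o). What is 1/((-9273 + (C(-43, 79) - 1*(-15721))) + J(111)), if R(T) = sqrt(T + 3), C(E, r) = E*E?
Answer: 27833/771144625 - 176*sqrt(114)/771144625 ≈ 3.3656e-5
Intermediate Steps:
C(E, r) = E**2
R(T) = sqrt(3 + T)
J(o) = (65 + o)*(o + sqrt(3 + o)) (J(o) = (sqrt(3 + o) + o)*(65 + o) = (o + sqrt(3 + o))*(65 + o) = (65 + o)*(o + sqrt(3 + o)))
1/((-9273 + (C(-43, 79) - 1*(-15721))) + J(111)) = 1/((-9273 + ((-43)**2 - 1*(-15721))) + (111**2 + 65*111 + 65*sqrt(3 + 111) + 111*sqrt(3 + 111))) = 1/((-9273 + (1849 + 15721)) + (12321 + 7215 + 65*sqrt(114) + 111*sqrt(114))) = 1/((-9273 + 17570) + (19536 + 176*sqrt(114))) = 1/(8297 + (19536 + 176*sqrt(114))) = 1/(27833 + 176*sqrt(114))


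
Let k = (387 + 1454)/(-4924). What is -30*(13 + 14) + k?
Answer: -3990281/4924 ≈ -810.37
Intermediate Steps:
k = -1841/4924 (k = 1841*(-1/4924) = -1841/4924 ≈ -0.37388)
-30*(13 + 14) + k = -30*(13 + 14) - 1841/4924 = -30*27 - 1841/4924 = -810 - 1841/4924 = -3990281/4924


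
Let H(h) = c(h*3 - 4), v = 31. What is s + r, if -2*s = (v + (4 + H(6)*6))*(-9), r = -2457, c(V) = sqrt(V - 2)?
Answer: -4599/2 + 54*sqrt(3) ≈ -2206.0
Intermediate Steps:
c(V) = sqrt(-2 + V)
H(h) = sqrt(-6 + 3*h) (H(h) = sqrt(-2 + (h*3 - 4)) = sqrt(-2 + (3*h - 4)) = sqrt(-2 + (-4 + 3*h)) = sqrt(-6 + 3*h))
s = 315/2 + 54*sqrt(3) (s = -(31 + (4 + sqrt(-6 + 3*6)*6))*(-9)/2 = -(31 + (4 + sqrt(-6 + 18)*6))*(-9)/2 = -(31 + (4 + sqrt(12)*6))*(-9)/2 = -(31 + (4 + (2*sqrt(3))*6))*(-9)/2 = -(31 + (4 + 12*sqrt(3)))*(-9)/2 = -(35 + 12*sqrt(3))*(-9)/2 = -(-315 - 108*sqrt(3))/2 = 315/2 + 54*sqrt(3) ≈ 251.03)
s + r = (315/2 + 54*sqrt(3)) - 2457 = -4599/2 + 54*sqrt(3)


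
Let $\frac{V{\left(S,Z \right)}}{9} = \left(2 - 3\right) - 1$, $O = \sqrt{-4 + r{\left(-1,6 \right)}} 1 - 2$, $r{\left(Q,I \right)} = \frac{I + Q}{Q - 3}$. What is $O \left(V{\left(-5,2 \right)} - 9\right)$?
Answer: $54 - \frac{27 i \sqrt{21}}{2} \approx 54.0 - 61.865 i$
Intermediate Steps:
$r{\left(Q,I \right)} = \frac{I + Q}{-3 + Q}$
$O = -2 + \frac{i \sqrt{21}}{2}$ ($O = \sqrt{-4 + \frac{6 - 1}{-3 - 1}} \cdot 1 - 2 = \sqrt{-4 + \frac{1}{-4} \cdot 5} \cdot 1 - 2 = \sqrt{-4 - \frac{5}{4}} \cdot 1 - 2 = \sqrt{- \frac{21}{4}} \cdot 1 - 2 = \frac{i \sqrt{21}}{2} \cdot 1 - 2 = \frac{i \sqrt{21}}{2} - 2 = -2 + \frac{i \sqrt{21}}{2} \approx -2.0 + 2.2913 i$)
$V{\left(S,Z \right)} = -18$ ($V{\left(S,Z \right)} = 9 \left(\left(2 - 3\right) - 1\right) = 9 \left(-1 - 1\right) = 9 \left(-2\right) = -18$)
$O \left(V{\left(-5,2 \right)} - 9\right) = \left(-2 + \frac{i \sqrt{21}}{2}\right) \left(-18 - 9\right) = \left(-2 + \frac{i \sqrt{21}}{2}\right) \left(-27\right) = 54 - \frac{27 i \sqrt{21}}{2}$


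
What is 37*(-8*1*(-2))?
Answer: 592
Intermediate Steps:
37*(-8*1*(-2)) = 37*(-8*(-2)) = 37*16 = 592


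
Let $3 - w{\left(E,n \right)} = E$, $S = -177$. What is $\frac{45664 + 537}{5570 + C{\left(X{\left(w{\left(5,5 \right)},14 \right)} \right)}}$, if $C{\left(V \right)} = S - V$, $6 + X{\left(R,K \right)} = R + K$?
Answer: $\frac{46201}{5387} \approx 8.5764$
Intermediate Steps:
$w{\left(E,n \right)} = 3 - E$
$X{\left(R,K \right)} = -6 + K + R$ ($X{\left(R,K \right)} = -6 + \left(R + K\right) = -6 + \left(K + R\right) = -6 + K + R$)
$C{\left(V \right)} = -177 - V$
$\frac{45664 + 537}{5570 + C{\left(X{\left(w{\left(5,5 \right)},14 \right)} \right)}} = \frac{45664 + 537}{5570 - \left(188 - 5\right)} = \frac{46201}{5570 - 183} = \frac{46201}{5387}$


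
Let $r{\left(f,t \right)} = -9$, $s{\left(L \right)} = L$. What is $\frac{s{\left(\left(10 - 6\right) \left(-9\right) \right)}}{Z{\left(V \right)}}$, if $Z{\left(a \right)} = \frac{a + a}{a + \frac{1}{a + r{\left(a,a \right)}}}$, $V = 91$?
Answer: $- \frac{67167}{3731} \approx -18.002$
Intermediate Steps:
$Z{\left(a \right)} = \frac{2 a}{a + \frac{1}{-9 + a}}$ ($Z{\left(a \right)} = \frac{a + a}{a + \frac{1}{a - 9}} = \frac{2 a}{a + \frac{1}{-9 + a}}$)
$\frac{s{\left(\left(10 - 6\right) \left(-9\right) \right)}}{Z{\left(V \right)}} = \frac{\left(10 - 6\right) \left(-9\right)}{2 \cdot 91 \frac{1}{1 + 91^{2} - 819} \left(-9 + 91\right)} = \frac{4 \left(-9\right)}{2 \cdot 91 \frac{1}{1 + 8281 - 819} \cdot 82} = - \frac{36}{2 \cdot 91 \cdot \frac{1}{7463} \cdot 82} = - \frac{36}{\frac{14924}{7463}} = \left(-36\right) \frac{7463}{14924} = - \frac{67167}{3731}$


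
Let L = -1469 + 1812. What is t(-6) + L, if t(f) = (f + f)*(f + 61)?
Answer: -317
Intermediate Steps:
L = 343
t(f) = 2*f*(61 + f) (t(f) = (2*f)*(61 + f) = 2*f*(61 + f))
t(-6) + L = 2*(-6)*(61 - 6) + 343 = 2*(-6)*55 + 343 = -660 + 343 = -317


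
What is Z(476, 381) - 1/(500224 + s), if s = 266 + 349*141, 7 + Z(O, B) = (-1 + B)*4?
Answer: 831694586/549699 ≈ 1513.0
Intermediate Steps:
Z(O, B) = -11 + 4*B (Z(O, B) = -7 + (-1 + B)*4 = -7 + (-4 + 4*B) = -11 + 4*B)
s = 49475 (s = 266 + 49209 = 49475)
Z(476, 381) - 1/(500224 + s) = (-11 + 4*381) - 1/(500224 + 49475) = (-11 + 1524) - 1/549699 = 1513 - 1*1/549699 = 1513 - 1/549699 = 831694586/549699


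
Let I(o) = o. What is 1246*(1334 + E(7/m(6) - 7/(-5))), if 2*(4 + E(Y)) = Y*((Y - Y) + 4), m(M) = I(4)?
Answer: 8325149/5 ≈ 1.6650e+6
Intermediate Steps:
m(M) = 4
E(Y) = -4 + 2*Y (E(Y) = -4 + (Y*((Y - Y) + 4))/2 = -4 + (Y*(0 + 4))/2 = -4 + (Y*4)/2 = -4 + (4*Y)/2 = -4 + 2*Y)
1246*(1334 + E(7/m(6) - 7/(-5))) = 1246*(1334 + (-4 + 2*(7/4 - 7/(-5)))) = 1246*(1334 + (-4 + 2*(7*(¼) - 7*(-⅕)))) = 1246*(1334 + (-4 + 2*(7/4 + 7/5))) = 1246*(1334 + (-4 + 2*(63/20))) = 1246*(1334 + (-4 + 63/10)) = 1246*(1334 + 23/10) = 1246*(13363/10) = 8325149/5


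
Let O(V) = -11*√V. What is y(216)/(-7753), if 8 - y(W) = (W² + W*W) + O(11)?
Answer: 93304/7753 - 11*√11/7753 ≈ 12.030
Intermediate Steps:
y(W) = 8 - 2*W² + 11*√11 (y(W) = 8 - ((W² + W*W) - 11*√11) = 8 - ((W² + W²) - 11*√11) = 8 - (2*W² - 11*√11) = 8 - (-11*√11 + 2*W²) = 8 + (-2*W² + 11*√11) = 8 - 2*W² + 11*√11)
y(216)/(-7753) = (8 - 2*216² + 11*√11)/(-7753) = (8 - 2*46656 + 11*√11)*(-1/7753) = (8 - 93312 + 11*√11)*(-1/7753) = (-93304 + 11*√11)*(-1/7753) = 93304/7753 - 11*√11/7753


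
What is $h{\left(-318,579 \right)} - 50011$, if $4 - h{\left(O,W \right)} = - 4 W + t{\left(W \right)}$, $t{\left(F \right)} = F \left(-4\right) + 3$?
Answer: $-45378$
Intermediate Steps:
$t{\left(F \right)} = 3 - 4 F$ ($t{\left(F \right)} = - 4 F + 3 = 3 - 4 F$)
$h{\left(O,W \right)} = 1 + 8 W$ ($h{\left(O,W \right)} = 4 - \left(- 4 W - \left(-3 + 4 W\right)\right) = 4 - \left(3 - 8 W\right) = 4 + \left(-3 + 8 W\right) = 1 + 8 W$)
$h{\left(-318,579 \right)} - 50011 = \left(1 + 8 \cdot 579\right) - 50011 = \left(1 + 4632\right) - 50011 = 4633 - 50011 = -45378$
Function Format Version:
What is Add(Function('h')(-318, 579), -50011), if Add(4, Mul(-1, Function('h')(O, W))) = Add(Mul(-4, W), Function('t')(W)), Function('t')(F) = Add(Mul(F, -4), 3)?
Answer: -45378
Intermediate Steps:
Function('t')(F) = Add(3, Mul(-4, F)) (Function('t')(F) = Add(Mul(-4, F), 3) = Add(3, Mul(-4, F)))
Function('h')(O, W) = Add(1, Mul(8, W)) (Function('h')(O, W) = Add(4, Mul(-1, Add(Mul(-4, W), Add(3, Mul(-4, W))))) = Add(4, Mul(-1, Add(3, Mul(-8, W)))) = Add(4, Add(-3, Mul(8, W))) = Add(1, Mul(8, W)))
Add(Function('h')(-318, 579), -50011) = Add(Add(1, Mul(8, 579)), -50011) = Add(Add(1, 4632), -50011) = Add(4633, -50011) = -45378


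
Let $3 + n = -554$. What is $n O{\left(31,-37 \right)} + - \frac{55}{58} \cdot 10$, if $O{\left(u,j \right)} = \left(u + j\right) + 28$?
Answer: $- \frac{355641}{29} \approx -12263.0$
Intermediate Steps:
$O{\left(u,j \right)} = 28 + j + u$ ($O{\left(u,j \right)} = \left(j + u\right) + 28 = 28 + j + u$)
$n = -557$ ($n = -3 - 554 = -557$)
$n O{\left(31,-37 \right)} + - \frac{55}{58} \cdot 10 = - 557 \left(28 - 37 + 31\right) + - \frac{55}{58} \cdot 10 = \left(-557\right) 22 + \left(-55\right) \frac{1}{58} \cdot 10 = -12254 - \frac{275}{29} = - \frac{355641}{29}$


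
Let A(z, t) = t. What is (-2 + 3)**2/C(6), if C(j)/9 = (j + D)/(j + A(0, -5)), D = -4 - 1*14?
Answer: -1/108 ≈ -0.0092593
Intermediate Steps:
D = -18 (D = -4 - 14 = -18)
C(j) = 9*(-18 + j)/(-5 + j) (C(j) = 9*((j - 18)/(j - 5)) = 9*((-18 + j)/(-5 + j)) = 9*(-18 + j)/(-5 + j))
(-2 + 3)**2/C(6) = (-2 + 3)**2/((9*(-18 + 6)/(-5 + 6))) = 1**2/((9*(-12)/1)) = 1/(9*1*(-12)) = 1/(-108) = 1*(-1/108) = -1/108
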